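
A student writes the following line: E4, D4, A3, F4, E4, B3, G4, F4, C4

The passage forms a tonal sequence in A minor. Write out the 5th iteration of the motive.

With a 3-note motive the entries are E4, F4, G4, each up a 2nd from the previous.
Continuing the starts: A4 → B4.
Statement 5 starts on B4 and keeps the same diatonic contour: B4 A4 E4.

B4 A4 E4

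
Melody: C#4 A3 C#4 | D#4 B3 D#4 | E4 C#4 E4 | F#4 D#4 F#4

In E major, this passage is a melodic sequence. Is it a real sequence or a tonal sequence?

Every note is diatonic to E major.
Cell 1 has -4 semitones from note 1 to 2, but cell 3 has -3 — the interval quality changes while the contour stays the same, which is the hallmark of a tonal sequence.

tonal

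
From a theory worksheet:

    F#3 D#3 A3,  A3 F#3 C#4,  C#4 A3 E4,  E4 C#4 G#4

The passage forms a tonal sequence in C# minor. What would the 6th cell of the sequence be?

B4 G#4 D#5

The 3-note cells begin on F#3, A3, C#4, E4 — each up a 3rd from the last.
Extending up a 3rd: G#4 → B4.
Statement 6 starts on B4 and keeps the same diatonic contour: B4 G#4 D#5.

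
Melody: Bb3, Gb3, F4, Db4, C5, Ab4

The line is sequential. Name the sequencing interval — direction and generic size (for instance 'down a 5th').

up a 5th

With a 2-note motive the entries are Bb3, F4, C5, each up a 5th from the previous.
Bb3 to F4 is up a 5th.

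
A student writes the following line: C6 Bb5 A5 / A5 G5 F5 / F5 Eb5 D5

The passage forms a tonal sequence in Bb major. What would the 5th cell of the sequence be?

With a 3-note motive the entries are C6, A5, F5, each down a 3rd from the previous.
Continuing the starts: D5 → Bb4.
From Bb4 the diatonic shape gives Bb4 A4 G4.

Bb4 A4 G4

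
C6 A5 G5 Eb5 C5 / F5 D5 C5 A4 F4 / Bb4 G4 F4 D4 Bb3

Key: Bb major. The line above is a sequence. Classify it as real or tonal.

Every note is diatonic to Bb major.
Cell 1 has -4 semitones from note 3 to 4, but cell 2 has -3 — the interval quality changes while the contour stays the same, which is the hallmark of a tonal sequence.

tonal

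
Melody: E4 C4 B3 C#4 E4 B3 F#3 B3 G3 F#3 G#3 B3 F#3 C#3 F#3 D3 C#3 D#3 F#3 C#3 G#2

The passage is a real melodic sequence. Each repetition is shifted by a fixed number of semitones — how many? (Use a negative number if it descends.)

With a 7-note motive the entries are E4, B3, F#3, each down a 4th from the previous.
E4→B3 is 59 − 64 = -5 semitones.

-5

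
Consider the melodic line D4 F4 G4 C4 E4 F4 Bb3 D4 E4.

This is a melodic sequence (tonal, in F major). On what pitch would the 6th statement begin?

F3

Unit = 3 notes; the statements start on D4, C4, Bb3, moving down a 2nd each time.
Continuing: A3 → G3 → F3. Statement 6 starts on F3.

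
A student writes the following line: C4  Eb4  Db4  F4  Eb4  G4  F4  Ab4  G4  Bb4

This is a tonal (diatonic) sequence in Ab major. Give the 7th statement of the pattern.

Bb4 Db5

With a 2-note motive the entries are C4, Db4, Eb4, F4, G4, each up a 2nd from the previous.
Carrying on: Ab4 → Bb4.
So cell 7 is Bb4 Db5.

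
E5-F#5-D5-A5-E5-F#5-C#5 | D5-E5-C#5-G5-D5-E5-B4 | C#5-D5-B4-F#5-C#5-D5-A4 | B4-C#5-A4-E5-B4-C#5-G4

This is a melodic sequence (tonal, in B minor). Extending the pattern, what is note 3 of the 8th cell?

D4

The unit is 7 notes. Position-3 pitches of the 4 shown cells: D5, C#5, B4, A4.
Extending down a 2nd: G4 → F#4 → E4 → D4.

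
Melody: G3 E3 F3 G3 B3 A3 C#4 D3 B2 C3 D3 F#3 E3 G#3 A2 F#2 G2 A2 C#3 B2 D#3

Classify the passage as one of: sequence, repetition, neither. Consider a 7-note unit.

Each 7-note cell is the previous one transposed down a 4th.

sequence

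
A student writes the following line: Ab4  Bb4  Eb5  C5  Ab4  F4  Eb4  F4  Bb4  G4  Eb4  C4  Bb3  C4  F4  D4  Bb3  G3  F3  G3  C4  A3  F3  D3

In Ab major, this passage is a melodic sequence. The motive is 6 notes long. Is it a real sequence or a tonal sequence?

Each cell has the same semitone pattern (2, 5, -3, -4, -3) — intervals are preserved exactly.
And D4 lies outside Ab major, so the sequence is real rather than tonal.

real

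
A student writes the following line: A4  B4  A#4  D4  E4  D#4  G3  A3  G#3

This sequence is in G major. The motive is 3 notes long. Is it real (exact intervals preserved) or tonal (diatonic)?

real

Each cell has the same semitone pattern (2, -1) — intervals are preserved exactly.
And A#4 lies outside G major, so the sequence is real rather than tonal.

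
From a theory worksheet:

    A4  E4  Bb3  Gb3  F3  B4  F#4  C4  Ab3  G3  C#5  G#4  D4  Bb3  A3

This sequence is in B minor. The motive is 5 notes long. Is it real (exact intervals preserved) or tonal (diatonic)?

real

Each cell has the same semitone pattern (-5, -6, -4, -1) — intervals are preserved exactly.
And Bb3 lies outside B minor, so the sequence is real rather than tonal.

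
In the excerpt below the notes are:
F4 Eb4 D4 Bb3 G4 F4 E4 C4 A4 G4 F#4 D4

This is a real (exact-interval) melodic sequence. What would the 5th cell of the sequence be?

C#5 B4 A#4 F#4

With a 4-note motive the entries are F4, G4, A4, each up a 2nd from the previous.
Extending up a 2nd: B4 → C#5.
From C#5 the exact shape gives C#5 B4 A#4 F#4.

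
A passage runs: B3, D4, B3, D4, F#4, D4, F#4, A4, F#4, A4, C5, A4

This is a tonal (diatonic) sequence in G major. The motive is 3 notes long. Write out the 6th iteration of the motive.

Unit = 3 notes; the statements start on B3, D4, F#4, A4, moving up a 3rd each time.
Extending up a 3rd: C5 → E5.
Statement 6 starts on E5 and keeps the same diatonic contour: E5 G5 E5.

E5 G5 E5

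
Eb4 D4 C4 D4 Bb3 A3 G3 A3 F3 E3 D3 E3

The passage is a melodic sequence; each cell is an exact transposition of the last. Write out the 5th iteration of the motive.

G2 F#2 E2 F#2

Taking 4-note groups, the heads are Eb4, Bb3, F3: the pattern moves down a 4th.
Extending down a 4th: C3 → G2.
From G2 the exact shape gives G2 F#2 E2 F#2.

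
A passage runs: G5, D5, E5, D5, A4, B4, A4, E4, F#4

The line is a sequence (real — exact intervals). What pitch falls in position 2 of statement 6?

With 3-note cells, note 2 of each statement runs D5, A4, E4.
Carrying that down a 4th forward: B3 → F#3 → C#3.

C#3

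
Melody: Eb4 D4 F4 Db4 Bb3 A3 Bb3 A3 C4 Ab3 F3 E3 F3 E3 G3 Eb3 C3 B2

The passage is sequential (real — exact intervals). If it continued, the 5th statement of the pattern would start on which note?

The 6-note cells begin on Eb4, Bb3, F3 — each down a 4th from the last.
Continuing: C3 → G2. Statement 5 starts on G2.

G2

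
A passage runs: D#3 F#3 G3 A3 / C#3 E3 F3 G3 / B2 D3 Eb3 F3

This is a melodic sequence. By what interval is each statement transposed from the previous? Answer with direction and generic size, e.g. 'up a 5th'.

With a 4-note motive the entries are D#3, C#3, B2, each down a 2nd from the previous.
D#3 to C#3 is down a 2nd.

down a 2nd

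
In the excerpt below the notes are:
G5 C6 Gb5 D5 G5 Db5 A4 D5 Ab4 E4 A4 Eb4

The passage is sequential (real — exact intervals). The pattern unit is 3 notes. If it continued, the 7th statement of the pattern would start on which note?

Taking 3-note groups, the heads are G5, D5, A4, E4: the pattern moves down a 4th.
Extending the heads down a 4th: B3 → F#3 → C#3.

C#3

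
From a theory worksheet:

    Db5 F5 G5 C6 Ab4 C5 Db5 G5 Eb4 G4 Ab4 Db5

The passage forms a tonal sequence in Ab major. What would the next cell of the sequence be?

Bb3 Db4 Eb4 Ab4

Unit = 4 notes; the statements start on Db5, Ab4, Eb4, moving down a 4th each time.
From Bb3 the diatonic shape gives Bb3 Db4 Eb4 Ab4.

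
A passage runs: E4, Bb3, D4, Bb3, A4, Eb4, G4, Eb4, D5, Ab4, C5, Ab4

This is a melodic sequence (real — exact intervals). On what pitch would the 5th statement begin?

C6

Taking 4-note groups, the heads are E4, A4, D5: the pattern moves up a 4th.
Continuing: G5 → C6. Statement 5 starts on C6.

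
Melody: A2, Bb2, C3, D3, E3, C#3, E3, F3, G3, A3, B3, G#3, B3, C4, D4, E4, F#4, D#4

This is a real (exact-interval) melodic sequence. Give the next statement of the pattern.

F#4 G4 A4 B4 C#5 A#4

Unit = 6 notes; the statements start on A2, E3, B3, moving up a 5th each time.
So cell 4 is F#4 G4 A4 B4 C#5 A#4.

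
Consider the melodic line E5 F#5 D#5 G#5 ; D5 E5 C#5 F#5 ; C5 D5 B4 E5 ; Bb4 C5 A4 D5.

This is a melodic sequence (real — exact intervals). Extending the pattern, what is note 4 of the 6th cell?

The unit is 4 notes. Position-4 pitches of the 4 shown cells: G#5, F#5, E5, D5.
Each moves down a 2nd. Continuing: C5 → Bb4.

Bb4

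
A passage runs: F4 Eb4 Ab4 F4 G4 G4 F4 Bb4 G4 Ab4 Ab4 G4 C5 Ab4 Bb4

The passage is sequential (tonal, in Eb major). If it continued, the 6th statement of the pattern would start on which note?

D5

Taking 5-note groups, the heads are F4, G4, Ab4: the pattern moves up a 2nd.
Continuing: Bb4 → C5 → D5. Statement 6 starts on D5.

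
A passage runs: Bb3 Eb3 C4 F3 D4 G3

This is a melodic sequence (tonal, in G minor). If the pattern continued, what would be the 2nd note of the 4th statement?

Grouping in 2s, the 2nd note of each cell is Eb3, F3, G3.
From G3, up a 2nd gives A3.

A3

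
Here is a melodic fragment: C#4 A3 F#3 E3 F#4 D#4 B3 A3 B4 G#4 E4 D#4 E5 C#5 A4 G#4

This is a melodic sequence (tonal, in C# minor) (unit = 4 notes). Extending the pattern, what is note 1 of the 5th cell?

The unit is 4 notes. Position-1 pitches of the 4 shown cells: C#4, F#4, B4, E5.
Each moves up a 4th; the next is A5.

A5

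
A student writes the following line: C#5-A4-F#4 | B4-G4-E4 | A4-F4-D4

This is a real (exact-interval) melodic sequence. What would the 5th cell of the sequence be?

With a 3-note motive the entries are C#5, B4, A4, each down a 2nd from the previous.
Extending down a 2nd: G4 → F4.
From F4 the exact shape gives F4 Db4 Bb3.

F4 Db4 Bb3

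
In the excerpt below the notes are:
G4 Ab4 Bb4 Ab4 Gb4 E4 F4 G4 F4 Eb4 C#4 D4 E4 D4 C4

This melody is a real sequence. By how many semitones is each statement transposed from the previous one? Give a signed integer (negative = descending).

-3

Taking 5-note groups, the heads are G4, E4, C#4: the pattern moves down a 3rd.
G4 to E4 spans -3 semitones.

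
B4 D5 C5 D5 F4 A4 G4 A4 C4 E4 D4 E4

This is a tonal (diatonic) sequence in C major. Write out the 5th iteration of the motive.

With a 4-note motive the entries are B4, F4, C4, each down a 4th from the previous.
Carrying on: G3 → D3.
Statement 5 starts on D3 and keeps the same diatonic contour: D3 F3 E3 F3.

D3 F3 E3 F3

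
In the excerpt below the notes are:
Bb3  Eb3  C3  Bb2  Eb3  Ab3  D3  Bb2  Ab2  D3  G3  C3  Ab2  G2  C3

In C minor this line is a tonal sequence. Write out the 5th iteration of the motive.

Eb3 Ab2 F2 Eb2 Ab2

With a 5-note motive the entries are Bb3, Ab3, G3, each down a 2nd from the previous.
Extending down a 2nd: F3 → Eb3.
So cell 5 is Eb3 Ab2 F2 Eb2 Ab2.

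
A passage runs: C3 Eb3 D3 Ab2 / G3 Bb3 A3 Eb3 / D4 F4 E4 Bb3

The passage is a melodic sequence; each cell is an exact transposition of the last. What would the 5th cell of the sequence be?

E5 G5 F#5 C5

Unit = 4 notes; the statements start on C3, G3, D4, moving up a 5th each time.
Continuing the starts: A4 → E5.
So cell 5 is E5 G5 F#5 C5.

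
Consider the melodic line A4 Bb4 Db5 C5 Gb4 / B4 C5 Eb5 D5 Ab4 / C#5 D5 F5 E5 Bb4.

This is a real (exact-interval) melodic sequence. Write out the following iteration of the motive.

The 5-note cells begin on A4, B4, C#5 — each up a 2nd from the last.
Statement 4 starts on D#5 and keeps the same exact contour: D#5 E5 G5 F#5 C5.

D#5 E5 G5 F#5 C5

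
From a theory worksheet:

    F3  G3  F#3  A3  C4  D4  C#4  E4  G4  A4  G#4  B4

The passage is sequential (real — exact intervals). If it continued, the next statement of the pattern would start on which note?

Unit = 4 notes; the statements start on F3, C4, G4, moving up a 5th each time.
The next head, up a 5th from G4, is D5.

D5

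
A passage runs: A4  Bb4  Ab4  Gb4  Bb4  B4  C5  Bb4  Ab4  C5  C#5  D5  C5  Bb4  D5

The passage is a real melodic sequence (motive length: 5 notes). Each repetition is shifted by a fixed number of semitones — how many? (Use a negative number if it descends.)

Taking 5-note groups, the heads are A4, B4, C#5: the pattern moves up a 2nd.
A4 to B4 spans +2 semitones.

2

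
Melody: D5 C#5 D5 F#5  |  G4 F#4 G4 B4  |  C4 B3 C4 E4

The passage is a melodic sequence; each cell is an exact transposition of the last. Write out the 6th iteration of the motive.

Eb2 D2 Eb2 G2

The 4-note cells begin on D5, G4, C4 — each down a 5th from the last.
Extending down a 5th: F3 → Bb2 → Eb2.
Statement 6 starts on Eb2 and keeps the same exact contour: Eb2 D2 Eb2 G2.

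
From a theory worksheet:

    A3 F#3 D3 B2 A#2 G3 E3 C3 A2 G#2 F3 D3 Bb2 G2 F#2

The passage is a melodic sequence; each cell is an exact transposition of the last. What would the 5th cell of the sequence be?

Db3 Bb2 Gb2 Eb2 D2

Taking 5-note groups, the heads are A3, G3, F3: the pattern moves down a 2nd.
Extending down a 2nd: Eb3 → Db3.
So cell 5 is Db3 Bb2 Gb2 Eb2 D2.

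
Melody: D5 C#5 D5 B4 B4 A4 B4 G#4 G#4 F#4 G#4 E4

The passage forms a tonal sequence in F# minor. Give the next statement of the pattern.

E4 D4 E4 C#4

Unit = 4 notes; the statements start on D5, B4, G#4, moving down a 3rd each time.
Statement 4 starts on E4 and keeps the same diatonic contour: E4 D4 E4 C#4.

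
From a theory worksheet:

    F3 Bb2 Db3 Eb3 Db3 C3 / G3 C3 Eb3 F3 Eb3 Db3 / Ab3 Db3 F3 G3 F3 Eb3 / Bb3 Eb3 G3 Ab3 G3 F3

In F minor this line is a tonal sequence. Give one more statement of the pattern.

Taking 6-note groups, the heads are F3, G3, Ab3, Bb3: the pattern moves up a 2nd.
From C4 the diatonic shape gives C4 F3 Ab3 Bb3 Ab3 G3.

C4 F3 Ab3 Bb3 Ab3 G3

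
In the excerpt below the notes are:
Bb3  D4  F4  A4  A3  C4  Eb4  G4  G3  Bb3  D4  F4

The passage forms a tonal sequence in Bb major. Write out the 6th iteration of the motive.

D3 F3 A3 C4

Taking 4-note groups, the heads are Bb3, A3, G3: the pattern moves down a 2nd.
Carrying on: F3 → Eb3 → D3.
From D3 the diatonic shape gives D3 F3 A3 C4.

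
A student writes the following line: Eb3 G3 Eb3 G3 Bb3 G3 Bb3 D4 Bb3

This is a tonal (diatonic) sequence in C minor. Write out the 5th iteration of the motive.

Taking 3-note groups, the heads are Eb3, G3, Bb3: the pattern moves up a 3rd.
Carrying on: D4 → F4.
So cell 5 is F4 Ab4 F4.

F4 Ab4 F4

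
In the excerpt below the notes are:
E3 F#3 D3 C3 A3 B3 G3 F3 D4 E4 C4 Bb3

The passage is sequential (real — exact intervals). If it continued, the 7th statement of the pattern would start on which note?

Bb5

With a 4-note motive the entries are E3, A3, D4, each up a 4th from the previous.
Continuing: G4 → C5 → F5 → Bb5. Statement 7 starts on Bb5.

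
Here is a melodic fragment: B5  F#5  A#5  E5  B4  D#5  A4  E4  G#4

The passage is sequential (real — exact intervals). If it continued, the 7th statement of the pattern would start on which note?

F2

With a 3-note motive the entries are B5, E5, A4, each down a 5th from the previous.
Continuing: D4 → G3 → C3 → F2. Statement 7 starts on F2.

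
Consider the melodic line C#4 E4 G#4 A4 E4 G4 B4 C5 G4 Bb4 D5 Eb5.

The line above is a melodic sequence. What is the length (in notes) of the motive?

4

12 notes total. Splitting into 3 groups of 4:
C#4 E4 G#4 A4 | E4 G4 B4 C5 | G4 Bb4 D5 Eb5
Every group is a transposition up a 3rd of the one before; no shorter unit works.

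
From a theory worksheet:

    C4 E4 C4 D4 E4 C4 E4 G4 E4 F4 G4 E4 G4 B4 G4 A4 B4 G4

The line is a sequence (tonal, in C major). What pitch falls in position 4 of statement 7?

B5

Grouping in 6s, the 4th note of each cell is D4, F4, A4.
Extending up a 3rd: C5 → E5 → G5 → B5.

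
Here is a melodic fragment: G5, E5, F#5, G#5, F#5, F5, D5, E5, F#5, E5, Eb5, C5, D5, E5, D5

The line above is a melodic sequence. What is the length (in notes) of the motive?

15 notes total. Splitting into 3 groups of 5:
G5 E5 F#5 G#5 F#5 | F5 D5 E5 F#5 E5 | Eb5 C5 D5 E5 D5
Each cell is the previous one down a 2nd — so the unit is 5 notes.

5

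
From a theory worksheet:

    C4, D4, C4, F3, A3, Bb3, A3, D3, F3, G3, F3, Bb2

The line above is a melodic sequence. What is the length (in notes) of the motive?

4

Try groups of 4 (3 cells in 12 notes):
C4 D4 C4 F3 | A3 Bb3 A3 D3 | F3 G3 F3 Bb2
That's a consistent down a 3rd shift per cell, and no other grouping gives one.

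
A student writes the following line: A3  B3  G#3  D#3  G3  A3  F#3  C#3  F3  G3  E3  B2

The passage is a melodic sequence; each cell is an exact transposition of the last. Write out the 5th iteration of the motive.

Unit = 4 notes; the statements start on A3, G3, F3, moving down a 2nd each time.
Extending down a 2nd: Eb3 → Db3.
So cell 5 is Db3 Eb3 C3 G2.

Db3 Eb3 C3 G2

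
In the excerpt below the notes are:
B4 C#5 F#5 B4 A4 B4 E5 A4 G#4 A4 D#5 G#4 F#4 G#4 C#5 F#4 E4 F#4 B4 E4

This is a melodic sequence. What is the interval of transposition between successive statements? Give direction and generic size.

down a 2nd

The 4-note cells begin on B4, A4, G#4, F#4, E4 — each down a 2nd from the last.
B4 to A4 is down a 2nd.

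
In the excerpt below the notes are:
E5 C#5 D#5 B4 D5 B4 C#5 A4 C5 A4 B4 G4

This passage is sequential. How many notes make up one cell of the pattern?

4

There are 12 notes; a 4-note unit gives 3 cells:
E5 C#5 D#5 B4 | D5 B4 C#5 A4 | C5 A4 B4 G4
Every group is a transposition down a 2nd of the one before; no shorter unit works.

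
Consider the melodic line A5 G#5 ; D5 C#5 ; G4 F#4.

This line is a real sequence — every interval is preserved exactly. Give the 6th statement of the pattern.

Taking 2-note groups, the heads are A5, D5, G4: the pattern moves down a 5th.
Carrying on: C4 → F3 → Bb2.
So cell 6 is Bb2 A2.

Bb2 A2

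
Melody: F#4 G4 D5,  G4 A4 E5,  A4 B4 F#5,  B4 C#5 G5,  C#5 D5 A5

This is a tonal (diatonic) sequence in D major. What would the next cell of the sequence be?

D5 E5 B5

With a 3-note motive the entries are F#4, G4, A4, B4, C#5, each up a 2nd from the previous.
Statement 6 starts on D5 and keeps the same diatonic contour: D5 E5 B5.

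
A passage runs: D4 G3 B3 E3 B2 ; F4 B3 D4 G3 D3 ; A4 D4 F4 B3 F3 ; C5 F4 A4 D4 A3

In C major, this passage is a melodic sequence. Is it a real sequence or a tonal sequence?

Every note is diatonic to C major.
Cell 1 has -7 semitones from note 1 to 2, but cell 2 has -6 — the interval quality changes while the contour stays the same, which is the hallmark of a tonal sequence.

tonal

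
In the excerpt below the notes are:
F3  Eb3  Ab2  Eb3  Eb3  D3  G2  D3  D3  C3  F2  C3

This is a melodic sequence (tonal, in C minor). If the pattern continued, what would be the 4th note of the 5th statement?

Grouping in 4s, the 4th note of each cell is Eb3, D3, C3.
Extending down a 2nd: Bb2 → Ab2.

Ab2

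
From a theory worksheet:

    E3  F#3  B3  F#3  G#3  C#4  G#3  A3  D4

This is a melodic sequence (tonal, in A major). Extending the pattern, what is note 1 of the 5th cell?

The unit is 3 notes. Position-1 pitches of the 3 shown cells: E3, F#3, G#3.
Carrying that up a 2nd forward: A3 → B3.

B3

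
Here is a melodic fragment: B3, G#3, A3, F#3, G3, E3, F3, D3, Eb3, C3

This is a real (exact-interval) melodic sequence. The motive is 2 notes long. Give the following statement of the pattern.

Unit = 2 notes; the statements start on B3, A3, G3, F3, Eb3, moving down a 2nd each time.
Statement 6 starts on Db3 and keeps the same exact contour: Db3 Bb2.

Db3 Bb2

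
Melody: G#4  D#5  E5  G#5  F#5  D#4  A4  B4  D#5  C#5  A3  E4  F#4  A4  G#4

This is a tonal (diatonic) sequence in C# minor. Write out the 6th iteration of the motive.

F#2 C#3 D#3 F#3 E3

Taking 5-note groups, the heads are G#4, D#4, A3: the pattern moves down a 4th.
Continuing the starts: E3 → B2 → F#2.
Statement 6 starts on F#2 and keeps the same diatonic contour: F#2 C#3 D#3 F#3 E3.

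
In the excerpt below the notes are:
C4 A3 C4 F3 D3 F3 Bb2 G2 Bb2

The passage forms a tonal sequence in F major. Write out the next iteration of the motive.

Taking 3-note groups, the heads are C4, F3, Bb2: the pattern moves down a 5th.
Statement 4 starts on E2 and keeps the same diatonic contour: E2 C2 E2.

E2 C2 E2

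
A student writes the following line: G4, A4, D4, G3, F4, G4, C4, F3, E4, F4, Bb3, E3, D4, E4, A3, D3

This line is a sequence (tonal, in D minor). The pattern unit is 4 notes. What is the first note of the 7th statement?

Unit = 4 notes; the statements start on G4, F4, E4, D4, moving down a 2nd each time.
Continuing: C4 → Bb3 → A3. Statement 7 starts on A3.

A3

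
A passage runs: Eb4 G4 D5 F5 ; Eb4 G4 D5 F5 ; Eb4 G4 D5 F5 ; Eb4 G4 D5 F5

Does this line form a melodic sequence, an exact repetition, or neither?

Each 4-note cell is identical (Eb4 G4 D5 F5), restated at the same pitch.

repetition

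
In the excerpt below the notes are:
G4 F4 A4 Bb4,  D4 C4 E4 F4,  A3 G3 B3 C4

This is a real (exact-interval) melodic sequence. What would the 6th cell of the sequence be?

F#2 E2 G#2 A2

The 4-note cells begin on G4, D4, A3 — each down a 4th from the last.
Carrying on: E3 → B2 → F#2.
From F#2 the exact shape gives F#2 E2 G#2 A2.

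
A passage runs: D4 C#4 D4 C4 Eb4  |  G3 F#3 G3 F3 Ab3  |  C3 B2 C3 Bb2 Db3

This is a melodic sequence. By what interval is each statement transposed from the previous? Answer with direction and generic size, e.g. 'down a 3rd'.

down a 5th

Taking 5-note groups, the heads are D4, G3, C3: the pattern moves down a 5th.
D4 to G3 is down a 5th.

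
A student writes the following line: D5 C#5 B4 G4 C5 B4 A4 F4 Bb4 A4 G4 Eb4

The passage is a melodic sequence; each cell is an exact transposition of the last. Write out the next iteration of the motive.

Ab4 G4 F4 Db4

Unit = 4 notes; the statements start on D5, C5, Bb4, moving down a 2nd each time.
So cell 4 is Ab4 G4 F4 Db4.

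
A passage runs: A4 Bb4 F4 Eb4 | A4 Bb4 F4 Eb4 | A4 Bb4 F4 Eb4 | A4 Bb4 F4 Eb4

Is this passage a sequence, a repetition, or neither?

Each 4-note cell is identical (A4 Bb4 F4 Eb4), restated at the same pitch.

repetition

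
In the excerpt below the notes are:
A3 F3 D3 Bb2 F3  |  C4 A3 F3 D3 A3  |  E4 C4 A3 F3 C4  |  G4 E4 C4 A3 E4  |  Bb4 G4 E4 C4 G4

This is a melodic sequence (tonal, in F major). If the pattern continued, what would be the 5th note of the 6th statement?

The unit is 5 notes. Position-5 pitches of the 5 shown cells: F3, A3, C4, E4, G4.
From G4, up a 3rd gives Bb4.

Bb4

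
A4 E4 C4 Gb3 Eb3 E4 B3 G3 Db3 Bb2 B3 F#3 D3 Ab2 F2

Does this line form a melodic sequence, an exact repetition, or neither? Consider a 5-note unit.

Each 5-note cell is the previous one transposed down a 4th.

sequence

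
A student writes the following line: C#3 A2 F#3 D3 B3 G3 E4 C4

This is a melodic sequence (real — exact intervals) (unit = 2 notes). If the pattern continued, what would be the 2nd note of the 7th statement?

With 2-note cells, note 2 of each statement runs A2, D3, G3, C4.
Each moves up a 4th. Continuing: F4 → Bb4 → Eb5.

Eb5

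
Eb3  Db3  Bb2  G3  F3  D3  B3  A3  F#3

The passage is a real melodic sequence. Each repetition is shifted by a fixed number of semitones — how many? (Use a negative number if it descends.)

4

The 3-note cells begin on Eb3, G3, B3 — each up a 3rd from the last.
Eb3 to G3 spans +4 semitones.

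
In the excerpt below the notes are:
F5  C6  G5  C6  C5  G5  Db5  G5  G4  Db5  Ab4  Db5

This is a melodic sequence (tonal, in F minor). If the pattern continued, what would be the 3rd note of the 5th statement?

The unit is 4 notes. Position-3 pitches of the 3 shown cells: G5, Db5, Ab4.
Extending down a 4th: Eb4 → Bb3.

Bb3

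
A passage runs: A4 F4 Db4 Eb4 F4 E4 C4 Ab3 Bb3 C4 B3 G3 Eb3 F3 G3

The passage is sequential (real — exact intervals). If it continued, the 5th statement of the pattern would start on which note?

C#3

Unit = 5 notes; the statements start on A4, E4, B3, moving down a 4th each time.
Extending the heads down a 4th: F#3 → C#3.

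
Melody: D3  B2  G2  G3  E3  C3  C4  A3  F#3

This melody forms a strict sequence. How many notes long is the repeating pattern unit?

3

Try groups of 3 (3 cells in 9 notes):
D3 B2 G2 | G3 E3 C3 | C4 A3 F#3
Every group is a transposition up a 4th of the one before; no shorter unit works.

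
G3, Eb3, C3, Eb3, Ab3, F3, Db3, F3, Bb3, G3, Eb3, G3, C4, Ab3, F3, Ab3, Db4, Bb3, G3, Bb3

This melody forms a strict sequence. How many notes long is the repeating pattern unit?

4

Try groups of 4 (5 cells in 20 notes):
G3 Eb3 C3 Eb3 | Ab3 F3 Db3 F3 | Bb3 G3 Eb3 G3 | C4 Ab3 F3 Ab3 | Db4 Bb3 G3 Bb3
Each cell is the previous one up a 2nd — so the unit is 4 notes.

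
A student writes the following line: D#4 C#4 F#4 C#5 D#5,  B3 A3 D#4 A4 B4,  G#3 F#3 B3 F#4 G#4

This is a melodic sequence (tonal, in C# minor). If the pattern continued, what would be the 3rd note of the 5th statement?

E3

With 5-note cells, note 3 of each statement runs F#4, D#4, B3.
Extending down a 3rd: G#3 → E3.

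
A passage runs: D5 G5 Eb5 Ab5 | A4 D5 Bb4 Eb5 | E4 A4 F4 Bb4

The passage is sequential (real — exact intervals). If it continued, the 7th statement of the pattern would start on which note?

G#2

Taking 4-note groups, the heads are D5, A4, E4: the pattern moves down a 4th.
Continuing: B3 → F#3 → C#3 → G#2. Statement 7 starts on G#2.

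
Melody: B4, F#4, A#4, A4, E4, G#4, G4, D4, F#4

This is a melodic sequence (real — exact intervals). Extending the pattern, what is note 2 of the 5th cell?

Grouping in 3s, the 2nd note of each cell is F#4, E4, D4.
Each moves down a 2nd. Continuing: C4 → Bb3.

Bb3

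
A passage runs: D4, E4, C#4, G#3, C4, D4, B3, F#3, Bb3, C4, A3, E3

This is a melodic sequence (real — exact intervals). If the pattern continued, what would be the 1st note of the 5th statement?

The unit is 4 notes. Position-1 pitches of the 3 shown cells: D4, C4, Bb3.
Carrying that down a 2nd forward: Ab3 → Gb3.

Gb3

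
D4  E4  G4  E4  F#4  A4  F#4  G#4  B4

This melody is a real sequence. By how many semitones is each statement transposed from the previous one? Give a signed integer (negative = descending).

2

The 3-note cells begin on D4, E4, F#4 — each up a 2nd from the last.
D4→E4 is 64 − 62 = 2 semitones.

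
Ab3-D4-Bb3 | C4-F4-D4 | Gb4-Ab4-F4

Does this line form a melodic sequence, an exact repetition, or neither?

Note 1 of cell 3 is Gb4; if this were a sequence it would be Eb4. No unit length gives a consistent transposition pattern.

neither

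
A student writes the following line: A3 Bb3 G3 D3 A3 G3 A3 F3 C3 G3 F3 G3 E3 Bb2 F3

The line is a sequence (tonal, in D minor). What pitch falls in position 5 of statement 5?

Grouping in 5s, the 5th note of each cell is A3, G3, F3.
Carrying that down a 2nd forward: E3 → D3.

D3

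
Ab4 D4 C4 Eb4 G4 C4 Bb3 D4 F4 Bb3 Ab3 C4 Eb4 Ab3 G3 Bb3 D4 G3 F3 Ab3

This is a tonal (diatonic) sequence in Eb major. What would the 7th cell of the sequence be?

Bb3 Eb3 D3 F3

The 4-note cells begin on Ab4, G4, F4, Eb4, D4 — each down a 2nd from the last.
Extending down a 2nd: C4 → Bb3.
From Bb3 the diatonic shape gives Bb3 Eb3 D3 F3.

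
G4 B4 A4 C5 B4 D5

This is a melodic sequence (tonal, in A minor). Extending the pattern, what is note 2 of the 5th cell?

The unit is 2 notes. Position-2 pitches of the 3 shown cells: B4, C5, D5.
Extending up a 2nd: E5 → F5.

F5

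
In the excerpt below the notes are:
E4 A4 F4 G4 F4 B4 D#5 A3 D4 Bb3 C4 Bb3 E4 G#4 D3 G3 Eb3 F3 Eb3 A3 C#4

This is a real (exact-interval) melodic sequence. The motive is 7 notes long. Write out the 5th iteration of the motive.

Taking 7-note groups, the heads are E4, A3, D3: the pattern moves down a 5th.
Extending down a 5th: G2 → C2.
So cell 5 is C2 F2 Db2 Eb2 Db2 G2 B2.

C2 F2 Db2 Eb2 Db2 G2 B2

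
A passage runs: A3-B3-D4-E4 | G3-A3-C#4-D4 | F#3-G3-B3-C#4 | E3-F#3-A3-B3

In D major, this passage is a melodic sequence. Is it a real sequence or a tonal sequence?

Every note is diatonic to D major.
Cell 1 has +3 semitones from note 2 to 3, but cell 2 has +4 — the interval quality changes while the contour stays the same, which is the hallmark of a tonal sequence.

tonal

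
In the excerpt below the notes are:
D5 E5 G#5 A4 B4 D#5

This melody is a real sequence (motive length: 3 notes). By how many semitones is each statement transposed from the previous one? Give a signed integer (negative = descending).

-5

The 3-note cells begin on D5, A4 — each down a 4th from the last.
D5 to A4 spans -5 semitones.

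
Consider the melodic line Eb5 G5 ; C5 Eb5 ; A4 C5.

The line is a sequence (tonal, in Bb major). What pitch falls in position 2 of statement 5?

F4

The unit is 2 notes. Position-2 pitches of the 3 shown cells: G5, Eb5, C5.
Each moves down a 3rd. Continuing: A4 → F4.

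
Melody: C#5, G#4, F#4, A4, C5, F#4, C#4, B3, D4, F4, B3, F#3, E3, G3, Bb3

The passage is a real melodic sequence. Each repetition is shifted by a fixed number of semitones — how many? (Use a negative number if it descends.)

-7

With a 5-note motive the entries are C#5, F#4, B3, each down a 5th from the previous.
C#5→F#4 is 66 − 73 = -7 semitones.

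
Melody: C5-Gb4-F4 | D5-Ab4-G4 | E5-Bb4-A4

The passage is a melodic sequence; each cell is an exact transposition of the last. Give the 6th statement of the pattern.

The 3-note cells begin on C5, D5, E5 — each up a 2nd from the last.
Extending up a 2nd: F#5 → G#5 → A#5.
Statement 6 starts on A#5 and keeps the same exact contour: A#5 E5 D#5.

A#5 E5 D#5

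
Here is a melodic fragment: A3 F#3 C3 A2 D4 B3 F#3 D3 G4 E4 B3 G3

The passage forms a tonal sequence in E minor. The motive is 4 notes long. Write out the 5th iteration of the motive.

With a 4-note motive the entries are A3, D4, G4, each up a 4th from the previous.
Extending up a 4th: C5 → F#5.
Statement 5 starts on F#5 and keeps the same diatonic contour: F#5 D5 A4 F#4.

F#5 D5 A4 F#4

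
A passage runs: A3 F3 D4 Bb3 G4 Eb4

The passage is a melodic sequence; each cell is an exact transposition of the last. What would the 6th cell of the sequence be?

Bb5 Gb5

The 2-note cells begin on A3, D4, G4 — each up a 4th from the last.
Carrying on: C5 → F5 → Bb5.
So cell 6 is Bb5 Gb5.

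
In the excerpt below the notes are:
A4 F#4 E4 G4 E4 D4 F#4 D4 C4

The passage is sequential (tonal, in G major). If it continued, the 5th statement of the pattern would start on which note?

The 3-note cells begin on A4, G4, F#4 — each down a 2nd from the last.
Continuing: E4 → D4. Statement 5 starts on D4.

D4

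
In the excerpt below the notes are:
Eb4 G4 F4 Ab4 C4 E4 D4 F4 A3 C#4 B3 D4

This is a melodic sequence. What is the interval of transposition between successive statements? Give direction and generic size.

Taking 4-note groups, the heads are Eb4, C4, A3: the pattern moves down a 3rd.
Eb4 to C4 is down a 3rd.

down a 3rd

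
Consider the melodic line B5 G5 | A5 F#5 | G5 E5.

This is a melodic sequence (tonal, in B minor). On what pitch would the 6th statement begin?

Taking 2-note groups, the heads are B5, A5, G5: the pattern moves down a 2nd.
Continuing: F#5 → E5 → D5. Statement 6 starts on D5.

D5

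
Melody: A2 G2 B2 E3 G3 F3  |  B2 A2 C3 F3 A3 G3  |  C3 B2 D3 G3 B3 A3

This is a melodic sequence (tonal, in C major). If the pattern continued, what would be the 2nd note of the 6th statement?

The unit is 6 notes. Position-2 pitches of the 3 shown cells: G2, A2, B2.
Each moves up a 2nd. Continuing: C3 → D3 → E3.

E3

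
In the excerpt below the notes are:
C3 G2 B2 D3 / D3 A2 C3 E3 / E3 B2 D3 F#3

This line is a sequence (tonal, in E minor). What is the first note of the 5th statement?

G3

Unit = 4 notes; the statements start on C3, D3, E3, moving up a 2nd each time.
Continuing: F#3 → G3. Statement 5 starts on G3.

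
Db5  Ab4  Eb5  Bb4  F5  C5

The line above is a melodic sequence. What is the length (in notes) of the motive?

2

Try groups of 2 (3 cells in 6 notes):
Db5 Ab4 | Eb5 Bb4 | F5 C5
Every group is a transposition up a 2nd of the one before; no shorter unit works.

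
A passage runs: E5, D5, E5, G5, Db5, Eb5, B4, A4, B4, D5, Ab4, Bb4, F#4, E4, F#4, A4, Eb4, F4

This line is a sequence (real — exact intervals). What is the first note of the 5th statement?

G#3

The 6-note cells begin on E5, B4, F#4 — each down a 4th from the last.
Extending the heads down a 4th: C#4 → G#3.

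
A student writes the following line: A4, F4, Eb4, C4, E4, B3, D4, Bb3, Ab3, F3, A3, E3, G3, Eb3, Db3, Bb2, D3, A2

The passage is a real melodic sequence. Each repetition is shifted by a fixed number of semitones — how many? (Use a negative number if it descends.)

-7

Unit = 6 notes; the statements start on A4, D4, G3, moving down a 5th each time.
A4→D4 is 62 − 69 = -7 semitones.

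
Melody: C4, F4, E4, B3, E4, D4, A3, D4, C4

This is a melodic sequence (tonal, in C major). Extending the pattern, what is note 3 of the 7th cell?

With 3-note cells, note 3 of each statement runs E4, D4, C4.
Extending down a 2nd: B3 → A3 → G3 → F3.

F3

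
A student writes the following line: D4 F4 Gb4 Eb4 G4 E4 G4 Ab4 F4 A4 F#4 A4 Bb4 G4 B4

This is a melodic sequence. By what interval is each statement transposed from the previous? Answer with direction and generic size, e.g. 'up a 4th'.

up a 2nd

Unit = 5 notes; the statements start on D4, E4, F#4, moving up a 2nd each time.
D4 to E4 is up a 2nd.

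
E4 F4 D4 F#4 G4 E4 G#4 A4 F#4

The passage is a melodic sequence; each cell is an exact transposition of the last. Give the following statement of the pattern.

A#4 B4 G#4

Taking 3-note groups, the heads are E4, F#4, G#4: the pattern moves up a 2nd.
So cell 4 is A#4 B4 G#4.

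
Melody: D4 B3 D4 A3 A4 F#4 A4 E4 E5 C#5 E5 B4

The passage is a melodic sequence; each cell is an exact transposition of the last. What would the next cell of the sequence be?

Unit = 4 notes; the statements start on D4, A4, E5, moving up a 5th each time.
From B5 the exact shape gives B5 G#5 B5 F#5.

B5 G#5 B5 F#5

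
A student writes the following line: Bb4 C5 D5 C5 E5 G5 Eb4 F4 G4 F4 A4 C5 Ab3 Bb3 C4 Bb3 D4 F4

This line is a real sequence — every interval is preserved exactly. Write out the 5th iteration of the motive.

The 6-note cells begin on Bb4, Eb4, Ab3 — each down a 5th from the last.
Extending down a 5th: Db3 → Gb2.
From Gb2 the exact shape gives Gb2 Ab2 Bb2 Ab2 C3 Eb3.

Gb2 Ab2 Bb2 Ab2 C3 Eb3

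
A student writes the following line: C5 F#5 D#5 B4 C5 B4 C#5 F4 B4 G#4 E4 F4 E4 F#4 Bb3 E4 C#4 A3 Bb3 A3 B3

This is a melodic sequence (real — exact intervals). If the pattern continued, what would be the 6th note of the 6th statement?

C2

With 7-note cells, note 6 of each statement runs B4, E4, A3.
Each moves down a 5th. Continuing: D3 → G2 → C2.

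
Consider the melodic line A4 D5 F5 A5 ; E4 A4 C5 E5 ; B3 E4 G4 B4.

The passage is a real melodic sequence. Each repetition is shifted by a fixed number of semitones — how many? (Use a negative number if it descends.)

-5

The 4-note cells begin on A4, E4, B3 — each down a 4th from the last.
A4→E4 is 64 − 69 = -5 semitones.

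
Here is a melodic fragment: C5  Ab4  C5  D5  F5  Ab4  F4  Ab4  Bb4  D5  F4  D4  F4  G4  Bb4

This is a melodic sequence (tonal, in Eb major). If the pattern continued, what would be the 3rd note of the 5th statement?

Bb3

With 5-note cells, note 3 of each statement runs C5, Ab4, F4.
Each moves down a 3rd. Continuing: D4 → Bb3.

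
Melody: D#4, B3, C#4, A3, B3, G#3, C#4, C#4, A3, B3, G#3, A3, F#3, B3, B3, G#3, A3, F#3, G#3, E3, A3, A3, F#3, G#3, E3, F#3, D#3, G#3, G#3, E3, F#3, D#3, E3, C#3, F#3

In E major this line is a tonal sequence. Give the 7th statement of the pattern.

E3 C#3 D#3 B2 C#3 A2 D#3

With a 7-note motive the entries are D#4, C#4, B3, A3, G#3, each down a 2nd from the previous.
Carrying on: F#3 → E3.
So cell 7 is E3 C#3 D#3 B2 C#3 A2 D#3.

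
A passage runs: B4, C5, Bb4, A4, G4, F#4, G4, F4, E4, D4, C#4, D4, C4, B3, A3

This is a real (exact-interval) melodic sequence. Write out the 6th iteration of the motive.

The 5-note cells begin on B4, F#4, C#4 — each down a 4th from the last.
Extending down a 4th: G#3 → D#3 → A#2.
So cell 6 is A#2 B2 A2 G#2 F#2.

A#2 B2 A2 G#2 F#2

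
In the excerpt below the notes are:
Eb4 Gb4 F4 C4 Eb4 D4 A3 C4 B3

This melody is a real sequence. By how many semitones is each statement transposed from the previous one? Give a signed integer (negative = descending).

-3

With a 3-note motive the entries are Eb4, C4, A3, each down a 3rd from the previous.
Eb4 to C4 spans -3 semitones.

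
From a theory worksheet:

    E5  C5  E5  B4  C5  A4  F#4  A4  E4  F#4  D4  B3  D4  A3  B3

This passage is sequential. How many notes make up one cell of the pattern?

5

There are 15 notes; a 5-note unit gives 3 cells:
E5 C5 E5 B4 C5 | A4 F#4 A4 E4 F#4 | D4 B3 D4 A3 B3
Every group is a transposition down a 5th of the one before; no shorter unit works.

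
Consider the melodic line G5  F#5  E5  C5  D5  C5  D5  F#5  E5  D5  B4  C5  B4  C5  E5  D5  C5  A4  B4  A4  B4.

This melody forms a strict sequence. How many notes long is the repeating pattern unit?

7

21 notes total. Splitting into 3 groups of 7:
G5 F#5 E5 C5 D5 C5 D5 | F#5 E5 D5 B4 C5 B4 C5 | E5 D5 C5 A4 B4 A4 B4
Each cell is the previous one down a 2nd — so the unit is 7 notes.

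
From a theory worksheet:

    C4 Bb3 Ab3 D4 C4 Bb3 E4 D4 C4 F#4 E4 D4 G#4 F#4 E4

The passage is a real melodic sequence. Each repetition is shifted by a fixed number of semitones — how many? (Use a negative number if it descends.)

2

With a 3-note motive the entries are C4, D4, E4, F#4, G#4, each up a 2nd from the previous.
C4→D4 is 62 − 60 = 2 semitones.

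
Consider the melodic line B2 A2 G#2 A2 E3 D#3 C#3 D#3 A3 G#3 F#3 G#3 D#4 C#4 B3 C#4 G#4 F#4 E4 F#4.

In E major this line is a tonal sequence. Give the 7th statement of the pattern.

F#5 E5 D#5 E5

Unit = 4 notes; the statements start on B2, E3, A3, D#4, G#4, moving up a 4th each time.
Continuing the starts: C#5 → F#5.
Statement 7 starts on F#5 and keeps the same diatonic contour: F#5 E5 D#5 E5.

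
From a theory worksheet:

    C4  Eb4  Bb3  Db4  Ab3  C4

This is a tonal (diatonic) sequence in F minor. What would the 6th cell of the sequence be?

Eb3 G3

Unit = 2 notes; the statements start on C4, Bb3, Ab3, moving down a 2nd each time.
Extending down a 2nd: G3 → F3 → Eb3.
Statement 6 starts on Eb3 and keeps the same diatonic contour: Eb3 G3.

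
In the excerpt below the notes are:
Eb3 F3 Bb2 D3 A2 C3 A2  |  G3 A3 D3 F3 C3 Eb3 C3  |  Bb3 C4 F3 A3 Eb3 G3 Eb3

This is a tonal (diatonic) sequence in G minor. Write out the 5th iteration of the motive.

The 7-note cells begin on Eb3, G3, Bb3 — each up a 3rd from the last.
Carrying on: D4 → F4.
Statement 5 starts on F4 and keeps the same diatonic contour: F4 G4 C4 Eb4 Bb3 D4 Bb3.

F4 G4 C4 Eb4 Bb3 D4 Bb3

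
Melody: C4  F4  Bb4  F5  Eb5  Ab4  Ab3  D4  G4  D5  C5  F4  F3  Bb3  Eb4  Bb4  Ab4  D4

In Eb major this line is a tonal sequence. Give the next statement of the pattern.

D3 G3 C4 G4 F4 Bb3

With a 6-note motive the entries are C4, Ab3, F3, each down a 3rd from the previous.
Statement 4 starts on D3 and keeps the same diatonic contour: D3 G3 C4 G4 F4 Bb3.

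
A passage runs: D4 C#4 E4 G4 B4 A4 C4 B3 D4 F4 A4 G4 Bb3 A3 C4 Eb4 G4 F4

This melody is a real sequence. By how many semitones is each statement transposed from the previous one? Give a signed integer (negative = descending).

-2

Taking 6-note groups, the heads are D4, C4, Bb3: the pattern moves down a 2nd.
Counting half-steps from D4 to C4: -2.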